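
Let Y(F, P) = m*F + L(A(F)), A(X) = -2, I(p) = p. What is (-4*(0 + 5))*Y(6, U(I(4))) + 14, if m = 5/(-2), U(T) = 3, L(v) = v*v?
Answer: 234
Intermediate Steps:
L(v) = v²
m = -5/2 (m = 5*(-½) = -5/2 ≈ -2.5000)
Y(F, P) = 4 - 5*F/2 (Y(F, P) = -5*F/2 + (-2)² = -5*F/2 + 4 = 4 - 5*F/2)
(-4*(0 + 5))*Y(6, U(I(4))) + 14 = (-4*(0 + 5))*(4 - 5/2*6) + 14 = (-4*5)*(4 - 15) + 14 = -20*(-11) + 14 = 220 + 14 = 234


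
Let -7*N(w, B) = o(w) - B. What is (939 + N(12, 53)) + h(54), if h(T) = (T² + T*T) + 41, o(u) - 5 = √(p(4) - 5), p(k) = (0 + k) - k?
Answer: 47732/7 - I*√5/7 ≈ 6818.9 - 0.31944*I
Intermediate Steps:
p(k) = 0 (p(k) = k - k = 0)
o(u) = 5 + I*√5 (o(u) = 5 + √(0 - 5) = 5 + √(-5) = 5 + I*√5)
h(T) = 41 + 2*T² (h(T) = (T² + T²) + 41 = 2*T² + 41 = 41 + 2*T²)
N(w, B) = -5/7 + B/7 - I*√5/7 (N(w, B) = -((5 + I*√5) - B)/7 = -(5 - B + I*√5)/7 = -5/7 + B/7 - I*√5/7)
(939 + N(12, 53)) + h(54) = (939 + (-5/7 + (⅐)*53 - I*√5/7)) + (41 + 2*54²) = (939 + (-5/7 + 53/7 - I*√5/7)) + (41 + 2*2916) = (939 + (48/7 - I*√5/7)) + (41 + 5832) = (6621/7 - I*√5/7) + 5873 = 47732/7 - I*√5/7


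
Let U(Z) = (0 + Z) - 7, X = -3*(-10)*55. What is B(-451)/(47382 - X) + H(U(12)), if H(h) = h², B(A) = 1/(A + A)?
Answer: 1031256599/41250264 ≈ 25.000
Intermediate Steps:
X = 1650 (X = 30*55 = 1650)
U(Z) = -7 + Z (U(Z) = Z - 7 = -7 + Z)
B(A) = 1/(2*A)
B(-451)/(47382 - X) + H(U(12)) = ((½)/(-451))/(47382 - 1*1650) + (-7 + 12)² = ((½)*(-1/451))/(47382 - 1650) + 5² = -1/902/45732 + 25 = -1/902*1/45732 + 25 = -1/41250264 + 25 = 1031256599/41250264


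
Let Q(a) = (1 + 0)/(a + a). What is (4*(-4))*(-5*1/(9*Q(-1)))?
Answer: -160/9 ≈ -17.778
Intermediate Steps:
Q(a) = 1/(2*a)
(4*(-4))*(-5*1/(9*Q(-1))) = (4*(-4))*(-5/(((½)/(-1))*9)) = -(-80)/(((½)*(-1))*9) = -(-80)/((-½*9)) = -(-80)/(-9/2) = -(-80)*(-2)/9 = -16*10/9 = -160/9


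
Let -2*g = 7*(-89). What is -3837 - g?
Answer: -8297/2 ≈ -4148.5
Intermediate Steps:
g = 623/2 (g = -7*(-89)/2 = -½*(-623) = 623/2 ≈ 311.50)
-3837 - g = -3837 - 1*623/2 = -3837 - 623/2 = -8297/2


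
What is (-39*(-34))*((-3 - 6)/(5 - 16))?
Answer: 11934/11 ≈ 1084.9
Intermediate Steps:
(-39*(-34))*((-3 - 6)/(5 - 16)) = 1326*(-9/(-11)) = 1326*(-9*(-1/11)) = 1326*(9/11) = 11934/11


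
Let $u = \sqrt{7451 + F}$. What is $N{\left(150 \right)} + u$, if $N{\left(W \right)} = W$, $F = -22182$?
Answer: $150 + i \sqrt{14731} \approx 150.0 + 121.37 i$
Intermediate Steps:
$u = i \sqrt{14731}$ ($u = \sqrt{7451 - 22182} = \sqrt{-14731} = i \sqrt{14731} \approx 121.37 i$)
$N{\left(150 \right)} + u = 150 + i \sqrt{14731}$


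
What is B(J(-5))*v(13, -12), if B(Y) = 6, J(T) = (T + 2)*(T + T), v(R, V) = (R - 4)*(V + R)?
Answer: 54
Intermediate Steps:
v(R, V) = (-4 + R)*(R + V)
J(T) = 2*T*(2 + T) (J(T) = (2 + T)*(2*T) = 2*T*(2 + T))
B(J(-5))*v(13, -12) = 6*(13² - 4*13 - 4*(-12) + 13*(-12)) = 6*(169 - 52 + 48 - 156) = 6*9 = 54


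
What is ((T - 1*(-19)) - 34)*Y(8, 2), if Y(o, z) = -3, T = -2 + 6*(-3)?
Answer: 105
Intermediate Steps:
T = -20 (T = -2 - 18 = -20)
((T - 1*(-19)) - 34)*Y(8, 2) = ((-20 - 1*(-19)) - 34)*(-3) = ((-20 + 19) - 34)*(-3) = (-1 - 34)*(-3) = -35*(-3) = 105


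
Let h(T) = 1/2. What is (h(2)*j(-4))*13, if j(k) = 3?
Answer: 39/2 ≈ 19.500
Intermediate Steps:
h(T) = ½
(h(2)*j(-4))*13 = ((½)*3)*13 = (3/2)*13 = 39/2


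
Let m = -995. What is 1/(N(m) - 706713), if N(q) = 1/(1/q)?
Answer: -1/707708 ≈ -1.4130e-6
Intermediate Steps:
N(q) = q
1/(N(m) - 706713) = 1/(-995 - 706713) = 1/(-707708) = -1/707708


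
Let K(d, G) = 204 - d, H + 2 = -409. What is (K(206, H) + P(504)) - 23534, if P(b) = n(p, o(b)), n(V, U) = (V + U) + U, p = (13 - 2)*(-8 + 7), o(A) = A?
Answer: -22539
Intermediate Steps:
H = -411 (H = -2 - 409 = -411)
p = -11 (p = 11*(-1) = -11)
n(V, U) = V + 2*U (n(V, U) = (U + V) + U = V + 2*U)
P(b) = -11 + 2*b
(K(206, H) + P(504)) - 23534 = ((204 - 1*206) + (-11 + 2*504)) - 23534 = ((204 - 206) + (-11 + 1008)) - 23534 = (-2 + 997) - 23534 = 995 - 23534 = -22539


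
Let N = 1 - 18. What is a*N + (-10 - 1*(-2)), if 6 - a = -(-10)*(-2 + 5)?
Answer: 400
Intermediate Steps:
N = -17
a = -24 (a = 6 - (-5)*(-2*(-2 + 5)) = 6 - (-5)*(-2*3) = 6 - (-5)*(-6) = 6 - 1*30 = 6 - 30 = -24)
a*N + (-10 - 1*(-2)) = -24*(-17) + (-10 - 1*(-2)) = 408 + (-10 + 2) = 408 - 8 = 400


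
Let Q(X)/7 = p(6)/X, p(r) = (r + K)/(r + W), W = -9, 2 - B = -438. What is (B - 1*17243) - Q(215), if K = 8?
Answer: -10837837/645 ≈ -16803.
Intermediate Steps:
B = 440 (B = 2 - 1*(-438) = 2 + 438 = 440)
p(r) = (8 + r)/(-9 + r) (p(r) = (r + 8)/(r - 9) = (8 + r)/(-9 + r))
Q(X) = -98/(3*X) (Q(X) = 7*(((8 + 6)/(-9 + 6))/X) = 7*((14/(-3))/X) = 7*((-⅓*14)/X) = 7*(-14/(3*X)) = -98/(3*X))
(B - 1*17243) - Q(215) = (440 - 1*17243) - (-98)/(3*215) = (440 - 17243) - (-98)/(3*215) = -16803 - 1*(-98/645) = -16803 + 98/645 = -10837837/645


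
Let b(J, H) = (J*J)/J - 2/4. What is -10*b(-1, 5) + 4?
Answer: 19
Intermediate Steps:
b(J, H) = -½ + J (b(J, H) = J²/J - 2*¼ = J - ½ = -½ + J)
-10*b(-1, 5) + 4 = -10*(-½ - 1) + 4 = -10*(-3/2) + 4 = 15 + 4 = 19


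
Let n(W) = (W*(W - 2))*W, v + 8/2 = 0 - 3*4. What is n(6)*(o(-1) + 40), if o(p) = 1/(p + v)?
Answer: 97776/17 ≈ 5751.5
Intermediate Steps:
v = -16 (v = -4 + (0 - 3*4) = -4 + (0 - 12) = -4 - 12 = -16)
o(p) = 1/(-16 + p) (o(p) = 1/(p - 16) = 1/(-16 + p))
n(W) = W**2*(-2 + W) (n(W) = (W*(-2 + W))*W = W**2*(-2 + W))
n(6)*(o(-1) + 40) = (6**2*(-2 + 6))*(1/(-16 - 1) + 40) = (36*4)*(1/(-17) + 40) = 144*(-1/17 + 40) = 144*(679/17) = 97776/17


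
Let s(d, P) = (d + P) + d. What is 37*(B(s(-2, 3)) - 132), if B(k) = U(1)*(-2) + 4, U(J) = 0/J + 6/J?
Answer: -5180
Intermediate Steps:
U(J) = 6/J (U(J) = 0 + 6/J = 6/J)
s(d, P) = P + 2*d (s(d, P) = (P + d) + d = P + 2*d)
B(k) = -8 (B(k) = (6/1)*(-2) + 4 = (6*1)*(-2) + 4 = 6*(-2) + 4 = -12 + 4 = -8)
37*(B(s(-2, 3)) - 132) = 37*(-8 - 132) = 37*(-140) = -5180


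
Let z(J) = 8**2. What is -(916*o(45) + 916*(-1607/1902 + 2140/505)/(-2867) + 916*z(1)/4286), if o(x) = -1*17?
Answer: 195365066038022/12556074873 ≈ 15559.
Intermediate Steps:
z(J) = 64
o(x) = -17
-(916*o(45) + 916*(-1607/1902 + 2140/505)/(-2867) + 916*z(1)/4286) = -(-33341484/2143 + 916*(-1607/1902 + 2140/505)/(-2867)) = -(-33341484/2143 + 916*(-1607*1/1902 + 2140*(1/505))*(-1/2867)) = -(-33341484/2143 + 916*(-1607/1902 + 428/101)*(-1/2867)) = -(-33341484/2143 - 6351086/5859111) = -916/(1/((32/2143 - 13867/11718222) - 17)) = -916/(1/(345266123/25112149746 - 17)) = -916/(1/(-426561279559/25112149746)) = -916/(-25112149746/426561279559) = -916*(-426561279559/25112149746) = 195365066038022/12556074873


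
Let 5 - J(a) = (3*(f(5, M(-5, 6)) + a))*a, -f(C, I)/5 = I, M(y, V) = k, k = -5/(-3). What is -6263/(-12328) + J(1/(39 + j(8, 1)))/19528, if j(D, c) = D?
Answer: 8447495211/16618664858 ≈ 0.50831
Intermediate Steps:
k = 5/3 (k = -5*(-1/3) = 5/3 ≈ 1.6667)
M(y, V) = 5/3
f(C, I) = -5*I
J(a) = 5 - a*(-25 + 3*a) (J(a) = 5 - 3*(-5*5/3 + a)*a = 5 - 3*(-25/3 + a)*a = 5 - (-25 + 3*a)*a = 5 - a*(-25 + 3*a))
-6263/(-12328) + J(1/(39 + j(8, 1)))/19528 = -6263/(-12328) + (5 - 3/(39 + 8)**2 + 25/(39 + 8))/19528 = -6263*(-1/12328) + (5 - 3*(1/47)**2 + 25/47)*(1/19528) = 6263/12328 + (5 - 3*(1/47)**2 + 25*(1/47))*(1/19528) = 6263/12328 + (5 - 3*1/2209 + 25/47)*(1/19528) = 6263/12328 + (5 - 3/2209 + 25/47)*(1/19528) = 6263/12328 + (12217/2209)*(1/19528) = 6263/12328 + 12217/43137352 = 8447495211/16618664858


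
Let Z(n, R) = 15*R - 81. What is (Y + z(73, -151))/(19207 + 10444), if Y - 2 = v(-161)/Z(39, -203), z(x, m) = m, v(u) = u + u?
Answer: -232726/46344513 ≈ -0.0050217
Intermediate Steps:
Z(n, R) = -81 + 15*R
v(u) = 2*u
Y = 3287/1563 (Y = 2 + (2*(-161))/(-81 + 15*(-203)) = 2 - 322/(-81 - 3045) = 2 - 322/(-3126) = 2 - 322*(-1/3126) = 2 + 161/1563 = 3287/1563 ≈ 2.1030)
(Y + z(73, -151))/(19207 + 10444) = (3287/1563 - 151)/(19207 + 10444) = -232726/1563/29651 = -232726/1563*1/29651 = -232726/46344513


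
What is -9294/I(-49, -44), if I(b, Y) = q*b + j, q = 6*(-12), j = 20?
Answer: -4647/1774 ≈ -2.6195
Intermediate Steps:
q = -72
I(b, Y) = 20 - 72*b (I(b, Y) = -72*b + 20 = 20 - 72*b)
-9294/I(-49, -44) = -9294/(20 - 72*(-49)) = -9294/(20 + 3528) = -9294/3548 = -9294*1/3548 = -4647/1774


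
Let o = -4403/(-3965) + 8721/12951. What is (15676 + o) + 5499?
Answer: 120826999127/5705635 ≈ 21177.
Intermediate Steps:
o = 10178002/5705635 (o = -4403*(-1/3965) + 8721*(1/12951) = 4403/3965 + 969/1439 = 10178002/5705635 ≈ 1.7839)
(15676 + o) + 5499 = (15676 + 10178002/5705635) + 5499 = 89451712262/5705635 + 5499 = 120826999127/5705635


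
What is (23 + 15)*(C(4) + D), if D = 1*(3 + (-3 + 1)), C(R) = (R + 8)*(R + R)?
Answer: 3686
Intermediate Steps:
C(R) = 2*R*(8 + R) (C(R) = (8 + R)*(2*R) = 2*R*(8 + R))
D = 1 (D = 1*(3 - 2) = 1*1 = 1)
(23 + 15)*(C(4) + D) = (23 + 15)*(2*4*(8 + 4) + 1) = 38*(2*4*12 + 1) = 38*(96 + 1) = 38*97 = 3686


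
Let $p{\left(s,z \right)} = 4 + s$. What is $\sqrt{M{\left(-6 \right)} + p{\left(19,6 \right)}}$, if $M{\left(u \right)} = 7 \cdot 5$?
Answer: $\sqrt{58} \approx 7.6158$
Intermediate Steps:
$M{\left(u \right)} = 35$
$\sqrt{M{\left(-6 \right)} + p{\left(19,6 \right)}} = \sqrt{35 + \left(4 + 19\right)} = \sqrt{35 + 23} = \sqrt{58}$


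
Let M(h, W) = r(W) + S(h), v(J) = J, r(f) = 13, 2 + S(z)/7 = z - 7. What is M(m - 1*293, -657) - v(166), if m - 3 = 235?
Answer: -601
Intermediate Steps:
m = 238 (m = 3 + 235 = 238)
S(z) = -63 + 7*z (S(z) = -14 + 7*(z - 7) = -14 + 7*(-7 + z) = -14 + (-49 + 7*z) = -63 + 7*z)
M(h, W) = -50 + 7*h (M(h, W) = 13 + (-63 + 7*h) = -50 + 7*h)
M(m - 1*293, -657) - v(166) = (-50 + 7*(238 - 1*293)) - 1*166 = (-50 + 7*(238 - 293)) - 166 = (-50 + 7*(-55)) - 166 = (-50 - 385) - 166 = -435 - 166 = -601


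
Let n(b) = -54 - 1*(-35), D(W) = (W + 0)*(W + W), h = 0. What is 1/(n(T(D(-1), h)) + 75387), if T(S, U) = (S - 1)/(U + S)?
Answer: 1/75368 ≈ 1.3268e-5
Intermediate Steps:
D(W) = 2*W² (D(W) = W*(2*W) = 2*W²)
T(S, U) = (-1 + S)/(S + U)
n(b) = -19 (n(b) = -54 + 35 = -19)
1/(n(T(D(-1), h)) + 75387) = 1/(-19 + 75387) = 1/75368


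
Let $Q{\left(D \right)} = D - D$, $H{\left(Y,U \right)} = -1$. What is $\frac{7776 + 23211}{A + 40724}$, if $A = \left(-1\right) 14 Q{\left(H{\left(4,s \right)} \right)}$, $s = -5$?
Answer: $\frac{30987}{40724} \approx 0.7609$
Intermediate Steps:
$Q{\left(D \right)} = 0$
$A = 0$ ($A = \left(-1\right) 14 \cdot 0 = \left(-14\right) 0 = 0$)
$\frac{7776 + 23211}{A + 40724} = \frac{7776 + 23211}{0 + 40724} = \frac{30987}{40724}$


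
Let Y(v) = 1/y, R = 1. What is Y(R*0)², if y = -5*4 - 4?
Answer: 1/576 ≈ 0.0017361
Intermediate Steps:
y = -24 (y = -20 - 4 = -24)
Y(v) = -1/24 (Y(v) = 1/(-24) = -1/24)
Y(R*0)² = (-1/24)² = 1/576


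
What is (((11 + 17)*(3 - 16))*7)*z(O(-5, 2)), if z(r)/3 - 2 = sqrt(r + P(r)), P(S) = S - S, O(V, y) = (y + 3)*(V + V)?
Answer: -15288 - 38220*I*sqrt(2) ≈ -15288.0 - 54051.0*I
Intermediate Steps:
O(V, y) = 2*V*(3 + y) (O(V, y) = (3 + y)*(2*V) = 2*V*(3 + y))
P(S) = 0
z(r) = 6 + 3*sqrt(r) (z(r) = 6 + 3*sqrt(r + 0) = 6 + 3*sqrt(r))
(((11 + 17)*(3 - 16))*7)*z(O(-5, 2)) = (((11 + 17)*(3 - 16))*7)*(6 + 3*sqrt(2*(-5)*(3 + 2))) = ((28*(-13))*7)*(6 + 3*sqrt(2*(-5)*5)) = (-364*7)*(6 + 3*sqrt(-50)) = -2548*(6 + 3*(5*I*sqrt(2))) = -2548*(6 + 15*I*sqrt(2)) = -15288 - 38220*I*sqrt(2)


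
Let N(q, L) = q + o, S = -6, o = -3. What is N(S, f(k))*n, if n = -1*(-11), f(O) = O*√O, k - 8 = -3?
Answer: -99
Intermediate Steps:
k = 5 (k = 8 - 3 = 5)
f(O) = O^(3/2)
N(q, L) = -3 + q (N(q, L) = q - 3 = -3 + q)
n = 11
N(S, f(k))*n = (-3 - 6)*11 = -9*11 = -99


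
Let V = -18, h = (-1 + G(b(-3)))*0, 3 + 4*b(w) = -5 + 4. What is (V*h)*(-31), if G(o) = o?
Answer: 0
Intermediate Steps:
b(w) = -1 (b(w) = -¾ + (-5 + 4)/4 = -¾ + (¼)*(-1) = -¾ - ¼ = -1)
h = 0 (h = (-1 - 1)*0 = -2*0 = 0)
(V*h)*(-31) = -18*0*(-31) = 0*(-31) = 0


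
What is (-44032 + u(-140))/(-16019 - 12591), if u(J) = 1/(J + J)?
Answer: 12328961/8010800 ≈ 1.5390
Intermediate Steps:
u(J) = 1/(2*J)
(-44032 + u(-140))/(-16019 - 12591) = (-44032 + (½)/(-140))/(-16019 - 12591) = (-44032 + (½)*(-1/140))/(-28610) = (-44032 - 1/280)*(-1/28610) = -12328961/280*(-1/28610) = 12328961/8010800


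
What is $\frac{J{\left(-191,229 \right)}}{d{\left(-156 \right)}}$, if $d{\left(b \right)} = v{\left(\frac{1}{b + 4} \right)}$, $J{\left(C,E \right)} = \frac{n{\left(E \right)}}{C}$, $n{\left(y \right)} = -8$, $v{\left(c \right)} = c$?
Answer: $- \frac{1216}{191} \approx -6.3665$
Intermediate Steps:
$J{\left(C,E \right)} = - \frac{8}{C}$
$d{\left(b \right)} = \frac{1}{4 + b}$ ($d{\left(b \right)} = \frac{1}{b + 4} = \frac{1}{4 + b}$)
$\frac{J{\left(-191,229 \right)}}{d{\left(-156 \right)}} = \frac{\left(-8\right) \frac{1}{-191}}{\frac{1}{4 - 156}} = \frac{\left(-8\right) \left(- \frac{1}{191}\right)}{\frac{1}{-152}} = \frac{8}{191 \left(- \frac{1}{152}\right)} = \frac{8}{191} \left(-152\right) = - \frac{1216}{191}$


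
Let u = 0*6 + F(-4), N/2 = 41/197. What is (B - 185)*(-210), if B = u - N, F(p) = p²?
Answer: 7008750/197 ≈ 35577.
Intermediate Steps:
N = 82/197 (N = 2*(41/197) = 82/197 ≈ 0.41624)
u = 16 (u = 0*6 + (-4)² = 0 + 16 = 16)
B = 3070/197 (B = 16 - 1*82/197 = 16 - 82/197 = 3070/197 ≈ 15.584)
(B - 185)*(-210) = (3070/197 - 185)*(-210) = -33375/197*(-210) = 7008750/197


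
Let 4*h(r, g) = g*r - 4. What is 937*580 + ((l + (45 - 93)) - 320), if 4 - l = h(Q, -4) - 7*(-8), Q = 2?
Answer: 543043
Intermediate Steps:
h(r, g) = -1 + g*r/4 (h(r, g) = (g*r - 4)/4 = (-4 + g*r)/4 = -1 + g*r/4)
l = -49 (l = 4 - ((-1 + (¼)*(-4)*2) - 7*(-8)) = 4 - ((-1 - 2) + 56) = 4 - (-3 + 56) = 4 - 1*53 = 4 - 53 = -49)
937*580 + ((l + (45 - 93)) - 320) = 937*580 + ((-49 + (45 - 93)) - 320) = 543460 + ((-49 - 48) - 320) = 543460 + (-97 - 320) = 543460 - 417 = 543043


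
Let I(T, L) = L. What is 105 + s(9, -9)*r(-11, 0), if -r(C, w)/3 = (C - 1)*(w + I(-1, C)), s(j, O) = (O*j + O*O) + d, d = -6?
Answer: 2481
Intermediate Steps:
s(j, O) = -6 + O**2 + O*j (s(j, O) = (O*j + O*O) - 6 = (O*j + O**2) - 6 = (O**2 + O*j) - 6 = -6 + O**2 + O*j)
r(C, w) = -3*(-1 + C)*(C + w) (r(C, w) = -3*(C - 1)*(w + C) = -3*(-1 + C)*(C + w))
105 + s(9, -9)*r(-11, 0) = 105 + (-6 + (-9)**2 - 9*9)*(-3*(-11)**2 + 3*(-11) + 3*0 - 3*(-11)*0) = 105 + (-6 + 81 - 81)*(-3*121 - 33 + 0 + 0) = 105 - 6*(-363 - 33 + 0 + 0) = 105 - 6*(-396) = 105 + 2376 = 2481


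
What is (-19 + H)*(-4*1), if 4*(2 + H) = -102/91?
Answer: 7746/91 ≈ 85.121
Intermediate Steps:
H = -415/182 (H = -2 + (-102/91)/4 = -2 + (-102*1/91)/4 = -2 + (¼)*(-102/91) = -2 - 51/182 = -415/182 ≈ -2.2802)
(-19 + H)*(-4*1) = (-19 - 415/182)*(-4*1) = -3873/182*(-4) = 7746/91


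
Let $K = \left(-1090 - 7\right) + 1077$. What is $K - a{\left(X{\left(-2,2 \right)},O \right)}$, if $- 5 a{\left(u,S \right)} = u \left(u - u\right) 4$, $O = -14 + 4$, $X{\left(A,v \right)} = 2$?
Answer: $-20$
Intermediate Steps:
$O = -10$
$K = -20$ ($K = -1097 + 1077 = -20$)
$a{\left(u,S \right)} = 0$ ($a{\left(u,S \right)} = - \frac{u \left(u - u\right) 4}{5} = - \frac{u 0 \cdot 4}{5} = - \frac{0 \cdot 4}{5} = \left(- \frac{1}{5}\right) 0 = 0$)
$K - a{\left(X{\left(-2,2 \right)},O \right)} = -20 - 0 = -20 + 0 = -20$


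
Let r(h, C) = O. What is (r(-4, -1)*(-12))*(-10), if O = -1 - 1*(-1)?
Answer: 0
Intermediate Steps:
O = 0 (O = -1 + 1 = 0)
r(h, C) = 0
(r(-4, -1)*(-12))*(-10) = (0*(-12))*(-10) = 0*(-10) = 0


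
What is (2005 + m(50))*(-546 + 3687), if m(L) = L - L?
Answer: 6297705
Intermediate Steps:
m(L) = 0
(2005 + m(50))*(-546 + 3687) = (2005 + 0)*(-546 + 3687) = 2005*3141 = 6297705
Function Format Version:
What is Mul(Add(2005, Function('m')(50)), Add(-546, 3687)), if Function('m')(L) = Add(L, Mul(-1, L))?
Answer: 6297705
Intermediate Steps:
Function('m')(L) = 0
Mul(Add(2005, Function('m')(50)), Add(-546, 3687)) = Mul(Add(2005, 0), Add(-546, 3687)) = Mul(2005, 3141) = 6297705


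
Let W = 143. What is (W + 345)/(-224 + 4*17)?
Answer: -122/39 ≈ -3.1282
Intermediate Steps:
(W + 345)/(-224 + 4*17) = (143 + 345)/(-224 + 4*17) = 488/(-224 + 68) = 488/(-156) = 488*(-1/156) = -122/39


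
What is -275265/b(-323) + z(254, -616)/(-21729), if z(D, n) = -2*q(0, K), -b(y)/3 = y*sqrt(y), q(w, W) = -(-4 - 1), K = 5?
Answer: 10/21729 + 91755*I*sqrt(323)/104329 ≈ 0.00046021 + 15.806*I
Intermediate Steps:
q(w, W) = 5 (q(w, W) = -1*(-5) = 5)
b(y) = -3*y**(3/2) (b(y) = -3*y*sqrt(y) = -3*y**(3/2))
z(D, n) = -10 (z(D, n) = -2*5 = -10)
-275265/b(-323) + z(254, -616)/(-21729) = -275265*(-I*sqrt(323)/312987) - 10/(-21729) = -275265*(-I*sqrt(323)/312987) - 10*(-1/21729) = -275265*(-I*sqrt(323)/312987) + 10/21729 = -(-91755)*I*sqrt(323)/104329 + 10/21729 = 91755*I*sqrt(323)/104329 + 10/21729 = 10/21729 + 91755*I*sqrt(323)/104329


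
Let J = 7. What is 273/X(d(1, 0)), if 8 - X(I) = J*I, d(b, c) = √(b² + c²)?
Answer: 273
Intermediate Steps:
X(I) = 8 - 7*I
273/X(d(1, 0)) = 273/(8 - 7*√(1² + 0²)) = 273/(8 - 7*√(1 + 0)) = 273/(8 - 7*√1) = 273/(8 - 7*1) = 273/(8 - 7) = 273/1 = 273*1 = 273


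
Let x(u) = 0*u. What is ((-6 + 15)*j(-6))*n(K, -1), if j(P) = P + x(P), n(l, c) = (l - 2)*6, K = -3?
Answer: 1620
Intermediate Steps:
n(l, c) = -12 + 6*l (n(l, c) = (-2 + l)*6 = -12 + 6*l)
x(u) = 0
j(P) = P (j(P) = P + 0 = P)
((-6 + 15)*j(-6))*n(K, -1) = ((-6 + 15)*(-6))*(-12 + 6*(-3)) = (9*(-6))*(-12 - 18) = -54*(-30) = 1620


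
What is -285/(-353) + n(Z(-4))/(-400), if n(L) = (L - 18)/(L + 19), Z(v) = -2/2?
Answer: 2058707/2541600 ≈ 0.81000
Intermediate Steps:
Z(v) = -1 (Z(v) = -2*1/2 = -1)
n(L) = (-18 + L)/(19 + L)
-285/(-353) + n(Z(-4))/(-400) = -285/(-353) + ((-18 - 1)/(19 - 1))/(-400) = -285*(-1/353) + (-19/18)*(-1/400) = 285/353 + ((1/18)*(-19))*(-1/400) = 285/353 - 19/18*(-1/400) = 285/353 + 19/7200 = 2058707/2541600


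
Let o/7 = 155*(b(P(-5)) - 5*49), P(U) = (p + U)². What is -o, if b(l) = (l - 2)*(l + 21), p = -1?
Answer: -1836905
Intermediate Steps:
P(U) = (-1 + U)²
b(l) = (-2 + l)*(21 + l)
o = 1836905 (o = 7*(155*((-42 + ((-1 - 5)²)² + 19*(-1 - 5)²) - 5*49)) = 7*(155*((-42 + ((-6)²)² + 19*(-6)²) - 245)) = 7*(155*((-42 + 36² + 19*36) - 245)) = 7*(155*((-42 + 1296 + 684) - 245)) = 7*(155*(1938 - 245)) = 7*(155*1693) = 7*262415 = 1836905)
-o = -1*1836905 = -1836905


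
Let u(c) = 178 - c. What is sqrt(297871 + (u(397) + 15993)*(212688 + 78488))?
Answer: sqrt(4593308095) ≈ 67774.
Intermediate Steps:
sqrt(297871 + (u(397) + 15993)*(212688 + 78488)) = sqrt(297871 + ((178 - 1*397) + 15993)*(212688 + 78488)) = sqrt(297871 + ((178 - 397) + 15993)*291176) = sqrt(297871 + (-219 + 15993)*291176) = sqrt(297871 + 15774*291176) = sqrt(297871 + 4593010224) = sqrt(4593308095)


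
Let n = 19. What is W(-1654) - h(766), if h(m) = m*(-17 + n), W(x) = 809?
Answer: -723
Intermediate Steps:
h(m) = 2*m (h(m) = m*(-17 + 19) = m*2 = 2*m)
W(-1654) - h(766) = 809 - 2*766 = 809 - 1*1532 = 809 - 1532 = -723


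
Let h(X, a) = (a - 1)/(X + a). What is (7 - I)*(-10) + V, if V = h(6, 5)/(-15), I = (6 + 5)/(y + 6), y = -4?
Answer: -2479/165 ≈ -15.024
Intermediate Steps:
I = 11/2 (I = (6 + 5)/(-4 + 6) = 11/2 ≈ 5.5000)
h(X, a) = (-1 + a)/(X + a)
V = -4/165 (V = ((-1 + 5)/(6 + 5))/(-15) = (4/11)*(-1/15) = -4/165 ≈ -0.024242)
(7 - I)*(-10) + V = (7 - 1*11/2)*(-10) - 4/165 = (7 - 11/2)*(-10) - 4/165 = (3/2)*(-10) - 4/165 = -15 - 4/165 = -2479/165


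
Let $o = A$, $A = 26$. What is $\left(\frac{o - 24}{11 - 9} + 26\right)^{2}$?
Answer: $729$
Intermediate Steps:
$o = 26$
$\left(\frac{o - 24}{11 - 9} + 26\right)^{2} = \left(\frac{26 - 24}{11 - 9} + 26\right)^{2} = \left(\frac{2}{2} + 26\right)^{2} = \left(2 \cdot \frac{1}{2} + 26\right)^{2} = \left(1 + 26\right)^{2} = 27^{2} = 729$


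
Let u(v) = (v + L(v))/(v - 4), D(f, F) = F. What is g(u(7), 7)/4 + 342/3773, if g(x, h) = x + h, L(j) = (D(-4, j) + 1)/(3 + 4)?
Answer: 9505/3773 ≈ 2.5192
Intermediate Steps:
L(j) = ⅐ + j/7 (L(j) = (j + 1)/(3 + 4) = (1 + j)/7 = (1 + j)*(⅐) = ⅐ + j/7)
u(v) = (⅐ + 8*v/7)/(-4 + v) (u(v) = (v + (⅐ + v/7))/(v - 4) = (⅐ + 8*v/7)/(-4 + v))
g(x, h) = h + x
g(u(7), 7)/4 + 342/3773 = (7 + (1 + 8*7)/(7*(-4 + 7)))/4 + 342/3773 = (7 + (⅐)*(1 + 56)/3)*(¼) + 342*(1/3773) = (7 + (⅐)*(⅓)*57)*(¼) + 342/3773 = (7 + 19/7)*(¼) + 342/3773 = (68/7)*(¼) + 342/3773 = 17/7 + 342/3773 = 9505/3773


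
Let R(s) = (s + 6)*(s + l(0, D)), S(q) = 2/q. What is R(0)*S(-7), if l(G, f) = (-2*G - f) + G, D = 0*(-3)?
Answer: 0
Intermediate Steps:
D = 0
l(G, f) = -G - f (l(G, f) = (-f - 2*G) + G = -G - f)
R(s) = s*(6 + s) (R(s) = (s + 6)*(s + (-1*0 - 1*0)) = (6 + s)*(s + (0 + 0)) = (6 + s)*(s + 0) = (6 + s)*s = s*(6 + s))
R(0)*S(-7) = (0*(6 + 0))*(2/(-7)) = (0*6)*(2*(-1/7)) = 0*(-2/7) = 0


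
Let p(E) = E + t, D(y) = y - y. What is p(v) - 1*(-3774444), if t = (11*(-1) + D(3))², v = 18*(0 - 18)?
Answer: 3774241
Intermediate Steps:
D(y) = 0
v = -324 (v = 18*(-18) = -324)
t = 121 (t = (11*(-1) + 0)² = (-11 + 0)² = (-11)² = 121)
p(E) = 121 + E (p(E) = E + 121 = 121 + E)
p(v) - 1*(-3774444) = (121 - 324) - 1*(-3774444) = -203 + 3774444 = 3774241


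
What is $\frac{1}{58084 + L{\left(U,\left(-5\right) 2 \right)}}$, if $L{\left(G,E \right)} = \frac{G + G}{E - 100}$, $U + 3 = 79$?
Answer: $\frac{55}{3194544} \approx 1.7217 \cdot 10^{-5}$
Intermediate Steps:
$U = 76$ ($U = -3 + 79 = 76$)
$L{\left(G,E \right)} = \frac{2 G}{-100 + E}$
$\frac{1}{58084 + L{\left(U,\left(-5\right) 2 \right)}} = \frac{1}{58084 + 2 \cdot 76 \frac{1}{-100 - 10}} = \frac{1}{58084 + 2 \cdot 76 \frac{1}{-110}} = \frac{1}{58084 + 2 \cdot 76 \left(- \frac{1}{110}\right)} = \frac{1}{58084 - \frac{76}{55}} = \frac{1}{\frac{3194544}{55}} = \frac{55}{3194544}$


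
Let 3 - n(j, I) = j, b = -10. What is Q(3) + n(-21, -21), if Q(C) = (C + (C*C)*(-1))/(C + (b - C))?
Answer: 123/5 ≈ 24.600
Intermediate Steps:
n(j, I) = 3 - j
Q(C) = -C/10 + C²/10 (Q(C) = (C + (C*C)*(-1))/(C + (-10 - C)) = (C + C²*(-1))/(-10) = (C - C²)*(-⅒) = -C/10 + C²/10)
Q(3) + n(-21, -21) = (⅒)*3*(-1 + 3) + (3 - 1*(-21)) = (⅒)*3*2 + (3 + 21) = ⅗ + 24 = 123/5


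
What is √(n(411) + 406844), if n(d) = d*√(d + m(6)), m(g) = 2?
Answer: √(406844 + 411*√413) ≈ 644.36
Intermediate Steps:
n(d) = d*√(2 + d) (n(d) = d*√(d + 2) = d*√(2 + d))
√(n(411) + 406844) = √(411*√(2 + 411) + 406844) = √(411*√413 + 406844) = √(406844 + 411*√413)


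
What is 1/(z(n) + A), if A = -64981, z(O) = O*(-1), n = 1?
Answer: -1/64982 ≈ -1.5389e-5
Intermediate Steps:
z(O) = -O
1/(z(n) + A) = 1/(-1*1 - 64981) = 1/(-1 - 64981) = 1/(-64982) = -1/64982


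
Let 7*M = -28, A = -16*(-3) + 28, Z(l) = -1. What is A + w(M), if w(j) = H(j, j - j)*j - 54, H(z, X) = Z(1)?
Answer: 26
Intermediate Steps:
A = 76 (A = 48 + 28 = 76)
M = -4 (M = (⅐)*(-28) = -4)
H(z, X) = -1
w(j) = -54 - j (w(j) = -j - 54 = -54 - j)
A + w(M) = 76 + (-54 - 1*(-4)) = 76 + (-54 + 4) = 76 - 50 = 26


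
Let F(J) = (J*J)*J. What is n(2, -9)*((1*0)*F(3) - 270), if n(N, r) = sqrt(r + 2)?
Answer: -270*I*sqrt(7) ≈ -714.35*I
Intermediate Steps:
F(J) = J**3 (F(J) = J**2*J = J**3)
n(N, r) = sqrt(2 + r)
n(2, -9)*((1*0)*F(3) - 270) = sqrt(2 - 9)*((1*0)*3**3 - 270) = sqrt(-7)*(0*27 - 270) = (I*sqrt(7))*(0 - 270) = (I*sqrt(7))*(-270) = -270*I*sqrt(7)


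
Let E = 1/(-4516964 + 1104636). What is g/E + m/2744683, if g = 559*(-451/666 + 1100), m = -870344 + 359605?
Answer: -100872003544963747241/48104181 ≈ -2.0969e+12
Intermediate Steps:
m = -510739
E = -1/3412328 (E = 1/(-3412328) = -1/3412328 ≈ -2.9306e-7)
g = 409271291/666 (g = 559*(-451*1/666 + 1100) = 559*(-451/666 + 1100) = 559*(732149/666) = 409271291/666 ≈ 6.1452e+5)
g/E + m/2744683 = 409271291/(666*(-1/3412328)) - 510739/2744683 = (409271291/666)*(-3412328) - 510739*1/2744683 = -698283942937724/333 - 26881/144457 = -100872003544963747241/48104181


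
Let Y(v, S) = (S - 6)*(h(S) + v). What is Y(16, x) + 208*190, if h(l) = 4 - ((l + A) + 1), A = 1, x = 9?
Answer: 39547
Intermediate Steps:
h(l) = 2 - l (h(l) = 4 - ((l + 1) + 1) = 4 - ((1 + l) + 1) = 4 - (2 + l) = 4 + (-2 - l) = 2 - l)
Y(v, S) = (-6 + S)*(2 + v - S) (Y(v, S) = (S - 6)*((2 - S) + v) = (-6 + S)*(2 + v - S))
Y(16, x) + 208*190 = (-12 - 1*9² - 6*16 + 8*9 + 9*16) + 208*190 = (-12 - 1*81 - 96 + 72 + 144) + 39520 = (-12 - 81 - 96 + 72 + 144) + 39520 = 27 + 39520 = 39547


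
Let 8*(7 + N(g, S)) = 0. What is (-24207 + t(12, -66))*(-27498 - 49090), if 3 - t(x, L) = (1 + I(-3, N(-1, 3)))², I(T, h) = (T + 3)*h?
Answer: 1853812540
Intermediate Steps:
N(g, S) = -7 (N(g, S) = -7 + (⅛)*0 = -7 + 0 = -7)
I(T, h) = h*(3 + T) (I(T, h) = (3 + T)*h = h*(3 + T))
t(x, L) = 2 (t(x, L) = 3 - (1 - 7*(3 - 3))² = 3 - (1 - 7*0)² = 3 - (1 + 0)² = 3 - 1*1² = 3 - 1*1 = 3 - 1 = 2)
(-24207 + t(12, -66))*(-27498 - 49090) = (-24207 + 2)*(-27498 - 49090) = -24205*(-76588) = 1853812540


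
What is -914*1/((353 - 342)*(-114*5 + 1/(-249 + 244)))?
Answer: 4570/31361 ≈ 0.14572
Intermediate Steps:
-914*1/((353 - 342)*(-114*5 + 1/(-249 + 244))) = -914*1/(11*(-570 + 1/(-5))) = -914*1/(11*(-570 - 1/5)) = -914/(11*(-2851/5)) = -914/(-31361/5) = -914*(-5/31361) = 4570/31361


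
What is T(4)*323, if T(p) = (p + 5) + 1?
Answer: 3230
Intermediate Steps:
T(p) = 6 + p (T(p) = (5 + p) + 1 = 6 + p)
T(4)*323 = (6 + 4)*323 = 10*323 = 3230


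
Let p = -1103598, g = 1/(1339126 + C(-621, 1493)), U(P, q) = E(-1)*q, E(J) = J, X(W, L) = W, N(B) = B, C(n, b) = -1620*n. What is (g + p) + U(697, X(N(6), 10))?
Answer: -2588112506183/2345146 ≈ -1.1036e+6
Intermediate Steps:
U(P, q) = -q
g = 1/2345146 (g = 1/(1339126 - 1620*(-621)) = 1/(1339126 + 1006020) = 1/2345146 ≈ 4.2641e-7)
(g + p) + U(697, X(N(6), 10)) = (1/2345146 - 1103598) - 1*6 = -2588098435307/2345146 - 6 = -2588112506183/2345146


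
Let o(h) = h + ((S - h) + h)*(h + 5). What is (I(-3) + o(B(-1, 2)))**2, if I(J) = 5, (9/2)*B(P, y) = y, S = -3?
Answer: 9604/81 ≈ 118.57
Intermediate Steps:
B(P, y) = 2*y/9
o(h) = -15 - 2*h (o(h) = h + ((-3 - h) + h)*(h + 5) = h - 3*(5 + h) = h + (-15 - 3*h) = -15 - 2*h)
(I(-3) + o(B(-1, 2)))**2 = (5 + (-15 - 4*2/9))**2 = (5 + (-15 - 2*4/9))**2 = (5 + (-15 - 8/9))**2 = (5 - 143/9)**2 = (-98/9)**2 = 9604/81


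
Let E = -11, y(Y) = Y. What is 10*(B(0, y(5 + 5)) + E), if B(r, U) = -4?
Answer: -150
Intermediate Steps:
10*(B(0, y(5 + 5)) + E) = 10*(-4 - 11) = 10*(-15) = -150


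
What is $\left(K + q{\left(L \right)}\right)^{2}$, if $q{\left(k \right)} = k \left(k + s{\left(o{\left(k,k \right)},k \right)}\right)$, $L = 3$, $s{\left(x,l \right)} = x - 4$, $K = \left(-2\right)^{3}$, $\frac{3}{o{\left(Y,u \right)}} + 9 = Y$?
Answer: $\frac{625}{4} \approx 156.25$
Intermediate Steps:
$o{\left(Y,u \right)} = \frac{3}{-9 + Y}$
$K = -8$
$s{\left(x,l \right)} = -4 + x$
$q{\left(k \right)} = k \left(-4 + k + \frac{3}{-9 + k}\right)$ ($q{\left(k \right)} = k \left(k - \left(4 - \frac{3}{-9 + k}\right)\right) = k \left(-4 + k + \frac{3}{-9 + k}\right)$)
$\left(K + q{\left(L \right)}\right)^{2} = \left(-8 + \frac{3 \left(3 + \left(-9 + 3\right) \left(-4 + 3\right)\right)}{-9 + 3}\right)^{2} = \left(-8 + \frac{3 \left(3 - -6\right)}{-6}\right)^{2} = \left(-8 + 3 \left(- \frac{1}{6}\right) \left(3 + 6\right)\right)^{2} = \left(-8 + 3 \left(- \frac{1}{6}\right) 9\right)^{2} = \left(-8 - \frac{9}{2}\right)^{2} = \left(- \frac{25}{2}\right)^{2} = \frac{625}{4}$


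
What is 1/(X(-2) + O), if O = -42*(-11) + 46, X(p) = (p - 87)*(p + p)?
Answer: 1/864 ≈ 0.0011574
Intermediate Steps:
X(p) = 2*p*(-87 + p) (X(p) = (-87 + p)*(2*p) = 2*p*(-87 + p))
O = 508 (O = 462 + 46 = 508)
1/(X(-2) + O) = 1/(2*(-2)*(-87 - 2) + 508) = 1/(2*(-2)*(-89) + 508) = 1/(356 + 508) = 1/864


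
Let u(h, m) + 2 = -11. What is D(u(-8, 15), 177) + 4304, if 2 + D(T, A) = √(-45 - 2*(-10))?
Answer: 4302 + 5*I ≈ 4302.0 + 5.0*I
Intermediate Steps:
u(h, m) = -13 (u(h, m) = -2 - 11 = -13)
D(T, A) = -2 + 5*I (D(T, A) = -2 + √(-45 - 2*(-10)) = -2 + √(-45 + 20) = -2 + √(-25) = -2 + 5*I)
D(u(-8, 15), 177) + 4304 = (-2 + 5*I) + 4304 = 4302 + 5*I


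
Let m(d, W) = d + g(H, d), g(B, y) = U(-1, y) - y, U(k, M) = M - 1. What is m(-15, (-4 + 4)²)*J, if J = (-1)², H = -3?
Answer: -16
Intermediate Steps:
U(k, M) = -1 + M
g(B, y) = -1 (g(B, y) = (-1 + y) - y = -1)
m(d, W) = -1 + d (m(d, W) = d - 1 = -1 + d)
J = 1
m(-15, (-4 + 4)²)*J = (-1 - 15)*1 = -16*1 = -16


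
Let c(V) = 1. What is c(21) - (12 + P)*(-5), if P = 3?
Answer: 76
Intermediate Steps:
c(21) - (12 + P)*(-5) = 1 - (12 + 3)*(-5) = 1 - 15*(-5) = 1 - 1*(-75) = 1 + 75 = 76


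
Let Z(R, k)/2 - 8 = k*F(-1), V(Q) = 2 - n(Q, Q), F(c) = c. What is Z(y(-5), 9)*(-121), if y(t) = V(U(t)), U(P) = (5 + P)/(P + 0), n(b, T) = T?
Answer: 242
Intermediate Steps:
U(P) = (5 + P)/P
V(Q) = 2 - Q
y(t) = 2 - (5 + t)/t
Z(R, k) = 16 - 2*k (Z(R, k) = 16 + 2*(k*(-1)) = 16 + 2*(-k) = 16 - 2*k)
Z(y(-5), 9)*(-121) = (16 - 2*9)*(-121) = (16 - 18)*(-121) = -2*(-121) = 242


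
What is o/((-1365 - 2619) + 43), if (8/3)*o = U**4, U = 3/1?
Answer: -243/31528 ≈ -0.0077074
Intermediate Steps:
U = 3 (U = 3*1 = 3)
o = 243/8 (o = (3/8)*3**4 = (3/8)*81 = 243/8 ≈ 30.375)
o/((-1365 - 2619) + 43) = 243/(8*((-1365 - 2619) + 43)) = 243/(8*(-3984 + 43)) = (243/8)/(-3941) = (243/8)*(-1/3941) = -243/31528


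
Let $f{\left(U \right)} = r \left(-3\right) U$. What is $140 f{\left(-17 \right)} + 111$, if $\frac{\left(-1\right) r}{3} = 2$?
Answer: $-42729$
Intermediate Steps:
$r = -6$ ($r = \left(-3\right) 2 = -6$)
$f{\left(U \right)} = 18 U$ ($f{\left(U \right)} = \left(-6\right) \left(-3\right) U = 18 U$)
$140 f{\left(-17 \right)} + 111 = 140 \cdot 18 \left(-17\right) + 111 = 140 \left(-306\right) + 111 = -42840 + 111 = -42729$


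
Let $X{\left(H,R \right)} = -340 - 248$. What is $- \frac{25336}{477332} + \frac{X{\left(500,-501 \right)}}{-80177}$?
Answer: $- \frac{437673314}{9567761941} \approx -0.045745$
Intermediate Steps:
$X{\left(H,R \right)} = -588$ ($X{\left(H,R \right)} = -340 - 248 = -588$)
$- \frac{25336}{477332} + \frac{X{\left(500,-501 \right)}}{-80177} = - \frac{25336}{477332} - \frac{588}{-80177} = \left(-25336\right) \frac{1}{477332} - - \frac{588}{80177} = - \frac{6334}{119333} + \frac{588}{80177} = - \frac{437673314}{9567761941}$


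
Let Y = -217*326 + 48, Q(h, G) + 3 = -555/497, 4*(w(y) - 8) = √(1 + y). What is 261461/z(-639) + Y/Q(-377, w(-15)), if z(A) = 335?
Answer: 6152573368/342705 ≈ 17953.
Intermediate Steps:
w(y) = 8 + √(1 + y)/4
Q(h, G) = -2046/497 (Q(h, G) = -3 - 555/497 = -2046/497)
Y = -70694 (Y = -70742 + 48 = -70694)
261461/z(-639) + Y/Q(-377, w(-15)) = 261461/335 - 70694/(-2046/497) = 261461*(1/335) - 70694*(-497/2046) = 261461/335 + 17567459/1023 = 6152573368/342705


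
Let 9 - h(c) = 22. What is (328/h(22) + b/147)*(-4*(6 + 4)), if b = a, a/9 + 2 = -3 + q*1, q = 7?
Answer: 639760/637 ≈ 1004.3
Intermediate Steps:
h(c) = -13 (h(c) = 9 - 1*22 = 9 - 22 = -13)
a = 18 (a = -18 + 9*(-3 + 7*1) = -18 + 9*(-3 + 7) = -18 + 9*4 = -18 + 36 = 18)
b = 18
(328/h(22) + b/147)*(-4*(6 + 4)) = (328/(-13) + 18/147)*(-4*(6 + 4)) = (328*(-1/13) + 18*(1/147))*(-4*10) = (-328/13 + 6/49)*(-40) = -15994/637*(-40) = 639760/637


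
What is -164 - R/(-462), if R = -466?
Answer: -38117/231 ≈ -165.01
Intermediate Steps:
-164 - R/(-462) = -164 - (-466)/(-462) = -164 - (-466)*(-1)/462 = -164 - 1*233/231 = -164 - 233/231 = -38117/231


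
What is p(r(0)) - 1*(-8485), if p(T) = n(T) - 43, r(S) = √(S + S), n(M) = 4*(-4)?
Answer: 8426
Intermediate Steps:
n(M) = -16
r(S) = √2*√S (r(S) = √(2*S) = √2*√S)
p(T) = -59 (p(T) = -16 - 43 = -59)
p(r(0)) - 1*(-8485) = -59 - 1*(-8485) = -59 + 8485 = 8426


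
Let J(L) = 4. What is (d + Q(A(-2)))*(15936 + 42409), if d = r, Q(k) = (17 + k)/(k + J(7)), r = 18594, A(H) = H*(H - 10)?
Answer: 4339809455/4 ≈ 1.0850e+9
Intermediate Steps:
A(H) = H*(-10 + H)
Q(k) = (17 + k)/(4 + k) (Q(k) = (17 + k)/(k + 4) = (17 + k)/(4 + k))
d = 18594
(d + Q(A(-2)))*(15936 + 42409) = (18594 + (17 - 2*(-10 - 2))/(4 - 2*(-10 - 2)))*(15936 + 42409) = (18594 + (17 - 2*(-12))/(4 - 2*(-12)))*58345 = (18594 + (17 + 24)/(4 + 24))*58345 = (18594 + 41/28)*58345 = (520673/28)*58345 = 4339809455/4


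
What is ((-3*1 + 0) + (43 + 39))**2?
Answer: 6241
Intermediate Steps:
((-3*1 + 0) + (43 + 39))**2 = ((-3 + 0) + 82)**2 = (-3 + 82)**2 = 79**2 = 6241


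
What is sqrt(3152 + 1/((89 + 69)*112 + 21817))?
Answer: sqrt(4921145676201)/39513 ≈ 56.143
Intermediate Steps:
sqrt(3152 + 1/((89 + 69)*112 + 21817)) = sqrt(3152 + 1/(158*112 + 21817)) = sqrt(3152 + 1/(17696 + 21817)) = sqrt(3152 + 1/39513) = sqrt(124544977/39513) = sqrt(4921145676201)/39513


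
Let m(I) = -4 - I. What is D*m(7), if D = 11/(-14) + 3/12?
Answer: 165/28 ≈ 5.8929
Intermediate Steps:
D = -15/28 (D = 11*(-1/14) + 3*(1/12) = -11/14 + ¼ = -15/28 ≈ -0.53571)
D*m(7) = -15*(-4 - 1*7)/28 = -15*(-4 - 7)/28 = -15/28*(-11) = 165/28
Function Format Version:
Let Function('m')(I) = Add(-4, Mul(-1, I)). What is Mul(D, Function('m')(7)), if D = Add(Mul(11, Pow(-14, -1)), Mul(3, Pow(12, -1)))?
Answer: Rational(165, 28) ≈ 5.8929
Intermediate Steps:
D = Rational(-15, 28) (D = Add(Mul(11, Rational(-1, 14)), Mul(3, Rational(1, 12))) = Add(Rational(-11, 14), Rational(1, 4)) = Rational(-15, 28) ≈ -0.53571)
Mul(D, Function('m')(7)) = Mul(Rational(-15, 28), Add(-4, Mul(-1, 7))) = Mul(Rational(-15, 28), Add(-4, -7)) = Mul(Rational(-15, 28), -11) = Rational(165, 28)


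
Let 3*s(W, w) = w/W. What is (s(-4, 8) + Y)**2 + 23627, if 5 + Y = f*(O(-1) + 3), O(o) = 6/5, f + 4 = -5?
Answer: 5741179/225 ≈ 25516.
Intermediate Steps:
f = -9 (f = -4 - 5 = -9)
s(W, w) = w/(3*W) (s(W, w) = (w/W)/3 = w/(3*W))
O(o) = 6/5 (O(o) = 6*(1/5) = 6/5)
Y = -214/5 (Y = -5 - 9*(6/5 + 3) = -5 - 9*21/5 = -5 - 189/5 = -214/5 ≈ -42.800)
(s(-4, 8) + Y)**2 + 23627 = ((1/3)*8/(-4) - 214/5)**2 + 23627 = ((1/3)*8*(-1/4) - 214/5)**2 + 23627 = (-2/3 - 214/5)**2 + 23627 = (-652/15)**2 + 23627 = 425104/225 + 23627 = 5741179/225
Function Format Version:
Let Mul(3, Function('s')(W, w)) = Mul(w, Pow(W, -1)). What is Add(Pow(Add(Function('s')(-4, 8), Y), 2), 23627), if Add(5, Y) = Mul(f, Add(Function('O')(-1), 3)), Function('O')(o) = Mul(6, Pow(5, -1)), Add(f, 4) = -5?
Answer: Rational(5741179, 225) ≈ 25516.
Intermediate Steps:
f = -9 (f = Add(-4, -5) = -9)
Function('s')(W, w) = Mul(Rational(1, 3), w, Pow(W, -1)) (Function('s')(W, w) = Mul(Rational(1, 3), Mul(w, Pow(W, -1))) = Mul(Rational(1, 3), w, Pow(W, -1)))
Function('O')(o) = Rational(6, 5) (Function('O')(o) = Mul(6, Rational(1, 5)) = Rational(6, 5))
Y = Rational(-214, 5) (Y = Add(-5, Mul(-9, Add(Rational(6, 5), 3))) = Add(-5, Mul(-9, Rational(21, 5))) = Add(-5, Rational(-189, 5)) = Rational(-214, 5) ≈ -42.800)
Add(Pow(Add(Function('s')(-4, 8), Y), 2), 23627) = Add(Pow(Add(Mul(Rational(1, 3), 8, Pow(-4, -1)), Rational(-214, 5)), 2), 23627) = Add(Pow(Add(Mul(Rational(1, 3), 8, Rational(-1, 4)), Rational(-214, 5)), 2), 23627) = Add(Pow(Add(Rational(-2, 3), Rational(-214, 5)), 2), 23627) = Add(Pow(Rational(-652, 15), 2), 23627) = Add(Rational(425104, 225), 23627) = Rational(5741179, 225)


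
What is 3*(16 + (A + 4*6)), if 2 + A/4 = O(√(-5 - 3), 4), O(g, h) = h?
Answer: 144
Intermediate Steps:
A = 8 (A = -8 + 4*4 = -8 + 16 = 8)
3*(16 + (A + 4*6)) = 3*(16 + (8 + 4*6)) = 3*(16 + (8 + 24)) = 3*(16 + 32) = 3*48 = 144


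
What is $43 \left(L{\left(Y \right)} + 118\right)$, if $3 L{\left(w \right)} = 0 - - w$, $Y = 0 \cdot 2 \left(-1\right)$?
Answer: $5074$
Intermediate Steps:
$Y = 0$ ($Y = 0 \left(-1\right) = 0$)
$L{\left(w \right)} = \frac{w}{3}$ ($L{\left(w \right)} = \frac{0 - - w}{3} = \frac{0 + w}{3} = \frac{w}{3}$)
$43 \left(L{\left(Y \right)} + 118\right) = 43 \left(\frac{1}{3} \cdot 0 + 118\right) = 43 \left(0 + 118\right) = 43 \cdot 118 = 5074$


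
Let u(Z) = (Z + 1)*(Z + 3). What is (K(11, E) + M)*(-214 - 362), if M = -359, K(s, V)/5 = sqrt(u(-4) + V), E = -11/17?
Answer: 206784 - 5760*sqrt(170)/17 ≈ 2.0237e+5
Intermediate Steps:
E = -11/17 (E = -11*1/17 = -11/17 ≈ -0.64706)
u(Z) = (1 + Z)*(3 + Z)
K(s, V) = 5*sqrt(3 + V) (K(s, V) = 5*sqrt((3 + (-4)**2 + 4*(-4)) + V) = 5*sqrt((3 + 16 - 16) + V) = 5*sqrt(3 + V))
(K(11, E) + M)*(-214 - 362) = (5*sqrt(3 - 11/17) - 359)*(-214 - 362) = (5*sqrt(40/17) - 359)*(-576) = (5*(2*sqrt(170)/17) - 359)*(-576) = (10*sqrt(170)/17 - 359)*(-576) = (-359 + 10*sqrt(170)/17)*(-576) = 206784 - 5760*sqrt(170)/17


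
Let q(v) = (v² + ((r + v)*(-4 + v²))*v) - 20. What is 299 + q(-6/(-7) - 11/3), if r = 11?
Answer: 38371204/194481 ≈ 197.30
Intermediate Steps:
q(v) = -20 + v² + v*(-4 + v²)*(11 + v) (q(v) = (v² + ((11 + v)*(-4 + v²))*v) - 20 = (v² + ((-4 + v²)*(11 + v))*v) - 20 = (v² + v*(-4 + v²)*(11 + v)) - 20 = -20 + v² + v*(-4 + v²)*(11 + v))
299 + q(-6/(-7) - 11/3) = 299 + (-20 + (-6/(-7) - 11/3)⁴ - 44*(-6/(-7) - 11/3) - 3*(-6/(-7) - 11/3)² + 11*(-6/(-7) - 11/3)³) = 299 + (-20 + (-6*(-⅐) - 11*⅓)⁴ - 44*(-6*(-⅐) - 11*⅓) - 3*(-6*(-⅐) - 11*⅓)² + 11*(-6*(-⅐) - 11*⅓)³) = 299 + (-20 + (6/7 - 11/3)⁴ - 44*(6/7 - 11/3) - 3*(6/7 - 11/3)² + 11*(6/7 - 11/3)³) = 299 + (-20 + (-59/21)⁴ - 44*(-59/21) - 3*(-59/21)² + 11*(-59/21)³) = 299 + (-20 + 12117361/194481 + 2596/21 - 3*3481/441 + 11*(-205379/9261)) = 299 + (-20 + 12117361/194481 + 2596/21 - 3481/147 - 2259169/9261) = 299 - 19778615/194481 = 38371204/194481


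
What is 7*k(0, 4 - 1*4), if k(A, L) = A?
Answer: 0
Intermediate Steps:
7*k(0, 4 - 1*4) = 7*0 = 0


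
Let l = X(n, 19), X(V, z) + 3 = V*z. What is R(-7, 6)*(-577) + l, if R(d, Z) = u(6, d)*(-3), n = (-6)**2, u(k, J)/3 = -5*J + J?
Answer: 146085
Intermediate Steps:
u(k, J) = -12*J (u(k, J) = 3*(-5*J + J) = 3*(-4*J) = -12*J)
n = 36
X(V, z) = -3 + V*z
R(d, Z) = 36*d (R(d, Z) = -12*d*(-3) = 36*d)
l = 681 (l = -3 + 36*19 = -3 + 684 = 681)
R(-7, 6)*(-577) + l = (36*(-7))*(-577) + 681 = -252*(-577) + 681 = 145404 + 681 = 146085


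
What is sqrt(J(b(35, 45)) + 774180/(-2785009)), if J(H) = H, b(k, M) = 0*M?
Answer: 6*I*sqrt(59891618545)/2785009 ≈ 0.52724*I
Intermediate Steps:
b(k, M) = 0
sqrt(J(b(35, 45)) + 774180/(-2785009)) = sqrt(0 + 774180/(-2785009)) = sqrt(0 + 774180*(-1/2785009)) = sqrt(0 - 774180/2785009) = sqrt(-774180/2785009) = 6*I*sqrt(59891618545)/2785009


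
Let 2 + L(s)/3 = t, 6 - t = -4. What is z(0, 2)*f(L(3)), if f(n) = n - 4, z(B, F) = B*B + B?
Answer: 0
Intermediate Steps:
t = 10 (t = 6 - 1*(-4) = 6 + 4 = 10)
L(s) = 24 (L(s) = -6 + 3*10 = -6 + 30 = 24)
z(B, F) = B + B² (z(B, F) = B² + B = B + B²)
f(n) = -4 + n
z(0, 2)*f(L(3)) = (0*(1 + 0))*(-4 + 24) = (0*1)*20 = 0*20 = 0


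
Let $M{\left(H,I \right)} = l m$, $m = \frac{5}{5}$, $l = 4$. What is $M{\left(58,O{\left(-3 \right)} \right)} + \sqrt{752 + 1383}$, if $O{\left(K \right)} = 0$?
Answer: $4 + \sqrt{2135} \approx 50.206$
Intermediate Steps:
$m = 1$ ($m = 5 \cdot \frac{1}{5} = 1$)
$M{\left(H,I \right)} = 4$ ($M{\left(H,I \right)} = 4 \cdot 1 = 4$)
$M{\left(58,O{\left(-3 \right)} \right)} + \sqrt{752 + 1383} = 4 + \sqrt{752 + 1383} = 4 + \sqrt{2135}$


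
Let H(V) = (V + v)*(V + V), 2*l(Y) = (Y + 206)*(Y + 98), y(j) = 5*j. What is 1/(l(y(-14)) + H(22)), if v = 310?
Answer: 1/16512 ≈ 6.0562e-5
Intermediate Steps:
l(Y) = (98 + Y)*(206 + Y)/2 (l(Y) = ((Y + 206)*(Y + 98))/2 = ((206 + Y)*(98 + Y))/2 = ((98 + Y)*(206 + Y))/2 = (98 + Y)*(206 + Y)/2)
H(V) = 2*V*(310 + V) (H(V) = (V + 310)*(V + V) = (310 + V)*(2*V) = 2*V*(310 + V))
1/(l(y(-14)) + H(22)) = 1/((10094 + (5*(-14))**2/2 + 152*(5*(-14))) + 2*22*(310 + 22)) = 1/((10094 + (1/2)*(-70)**2 + 152*(-70)) + 2*22*332) = 1/((10094 + (1/2)*4900 - 10640) + 14608) = 1/((10094 + 2450 - 10640) + 14608) = 1/(1904 + 14608) = 1/16512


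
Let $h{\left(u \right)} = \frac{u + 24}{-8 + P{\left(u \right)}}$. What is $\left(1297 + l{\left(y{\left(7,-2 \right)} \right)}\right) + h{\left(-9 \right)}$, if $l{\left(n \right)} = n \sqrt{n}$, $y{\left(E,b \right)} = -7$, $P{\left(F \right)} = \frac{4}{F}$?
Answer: $\frac{98437}{76} - 7 i \sqrt{7} \approx 1295.2 - 18.52 i$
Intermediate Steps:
$h{\left(u \right)} = \frac{24 + u}{-8 + \frac{4}{u}}$ ($h{\left(u \right)} = \frac{u + 24}{-8 + \frac{4}{u}} = \frac{24 + u}{-8 + \frac{4}{u}}$)
$l{\left(n \right)} = n^{\frac{3}{2}}$
$\left(1297 + l{\left(y{\left(7,-2 \right)} \right)}\right) + h{\left(-9 \right)} = \left(1297 + \left(-7\right)^{\frac{3}{2}}\right) - - \frac{9 \left(24 - 9\right)}{-4 + 8 \left(-9\right)} = \left(1297 - 7 i \sqrt{7}\right) - \left(-9\right) \frac{1}{-4 - 72} \cdot 15 = \left(1297 - 7 i \sqrt{7}\right) - \left(-9\right) \frac{1}{-76} \cdot 15 = \left(1297 - 7 i \sqrt{7}\right) - \left(-9\right) \left(- \frac{1}{76}\right) 15 = \left(1297 - 7 i \sqrt{7}\right) - \frac{135}{76} = \frac{98437}{76} - 7 i \sqrt{7}$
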